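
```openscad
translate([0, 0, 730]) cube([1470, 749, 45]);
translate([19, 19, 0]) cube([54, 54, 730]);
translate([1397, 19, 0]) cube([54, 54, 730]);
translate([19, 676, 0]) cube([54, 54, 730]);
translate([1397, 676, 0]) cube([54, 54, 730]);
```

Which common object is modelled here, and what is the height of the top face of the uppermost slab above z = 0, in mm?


A table. The table height is 775 mm.

A 1470×749×45 slab sits at z = 730 on four 54 mm square posts — a table. The top surface is at 730 + 45 = 775 mm.


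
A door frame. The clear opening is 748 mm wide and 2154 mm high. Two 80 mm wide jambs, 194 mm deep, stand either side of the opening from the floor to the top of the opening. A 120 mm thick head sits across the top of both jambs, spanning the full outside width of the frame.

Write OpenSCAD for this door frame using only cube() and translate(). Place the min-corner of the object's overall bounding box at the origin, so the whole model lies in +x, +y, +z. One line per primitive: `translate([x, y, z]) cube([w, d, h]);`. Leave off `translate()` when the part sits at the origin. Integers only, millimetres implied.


cube([80, 194, 2154]);
translate([828, 0, 0]) cube([80, 194, 2154]);
translate([0, 0, 2154]) cube([908, 194, 120]);


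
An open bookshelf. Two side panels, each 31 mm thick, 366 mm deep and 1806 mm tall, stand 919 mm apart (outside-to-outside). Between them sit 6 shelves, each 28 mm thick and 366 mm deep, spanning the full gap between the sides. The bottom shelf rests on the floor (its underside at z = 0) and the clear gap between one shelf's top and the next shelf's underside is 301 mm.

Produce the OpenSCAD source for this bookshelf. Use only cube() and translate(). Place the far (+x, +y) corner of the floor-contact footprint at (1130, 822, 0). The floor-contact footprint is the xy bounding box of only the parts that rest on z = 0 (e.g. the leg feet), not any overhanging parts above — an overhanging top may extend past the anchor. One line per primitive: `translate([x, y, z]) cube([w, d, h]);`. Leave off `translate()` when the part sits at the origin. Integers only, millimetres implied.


translate([211, 456, 0]) cube([31, 366, 1806]);
translate([1099, 456, 0]) cube([31, 366, 1806]);
translate([242, 456, 0]) cube([857, 366, 28]);
translate([242, 456, 329]) cube([857, 366, 28]);
translate([242, 456, 658]) cube([857, 366, 28]);
translate([242, 456, 987]) cube([857, 366, 28]);
translate([242, 456, 1316]) cube([857, 366, 28]);
translate([242, 456, 1645]) cube([857, 366, 28]);


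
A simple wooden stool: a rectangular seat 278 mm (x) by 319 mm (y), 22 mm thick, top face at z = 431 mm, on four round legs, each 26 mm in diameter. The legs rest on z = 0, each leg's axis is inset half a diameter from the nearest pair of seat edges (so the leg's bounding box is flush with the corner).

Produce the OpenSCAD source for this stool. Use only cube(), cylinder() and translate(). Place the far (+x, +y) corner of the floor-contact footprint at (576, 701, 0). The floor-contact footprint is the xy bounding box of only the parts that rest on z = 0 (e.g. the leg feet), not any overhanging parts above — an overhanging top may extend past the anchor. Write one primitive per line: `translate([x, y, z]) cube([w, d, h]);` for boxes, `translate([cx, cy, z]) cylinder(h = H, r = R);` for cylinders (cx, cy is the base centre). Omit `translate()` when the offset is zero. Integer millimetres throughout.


translate([298, 382, 409]) cube([278, 319, 22]);
translate([311, 395, 0]) cylinder(h = 409, r = 13);
translate([563, 395, 0]) cylinder(h = 409, r = 13);
translate([311, 688, 0]) cylinder(h = 409, r = 13);
translate([563, 688, 0]) cylinder(h = 409, r = 13);


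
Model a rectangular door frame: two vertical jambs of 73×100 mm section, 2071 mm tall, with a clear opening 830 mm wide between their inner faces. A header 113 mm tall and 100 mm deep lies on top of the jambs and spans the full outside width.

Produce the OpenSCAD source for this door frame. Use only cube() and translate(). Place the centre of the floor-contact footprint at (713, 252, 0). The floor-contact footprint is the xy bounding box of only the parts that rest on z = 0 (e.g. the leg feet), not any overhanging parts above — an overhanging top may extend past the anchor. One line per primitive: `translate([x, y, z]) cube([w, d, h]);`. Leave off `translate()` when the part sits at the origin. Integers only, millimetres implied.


translate([225, 202, 0]) cube([73, 100, 2071]);
translate([1128, 202, 0]) cube([73, 100, 2071]);
translate([225, 202, 2071]) cube([976, 100, 113]);


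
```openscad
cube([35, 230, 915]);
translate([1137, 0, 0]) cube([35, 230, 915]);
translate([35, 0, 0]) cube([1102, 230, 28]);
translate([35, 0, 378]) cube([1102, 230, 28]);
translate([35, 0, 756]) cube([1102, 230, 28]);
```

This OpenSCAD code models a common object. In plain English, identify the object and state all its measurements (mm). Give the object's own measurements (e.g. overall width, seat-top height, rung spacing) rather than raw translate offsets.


An open bookshelf. Two side panels, each 35 mm thick, 230 mm deep and 915 mm tall, stand 1172 mm apart (outside-to-outside). Between them sit 3 shelves, each 28 mm thick and 230 mm deep, spanning the full gap between the sides. The bottom shelf rests on the floor (its underside at z = 0) and the clear gap between one shelf's top and the next shelf's underside is 350 mm.


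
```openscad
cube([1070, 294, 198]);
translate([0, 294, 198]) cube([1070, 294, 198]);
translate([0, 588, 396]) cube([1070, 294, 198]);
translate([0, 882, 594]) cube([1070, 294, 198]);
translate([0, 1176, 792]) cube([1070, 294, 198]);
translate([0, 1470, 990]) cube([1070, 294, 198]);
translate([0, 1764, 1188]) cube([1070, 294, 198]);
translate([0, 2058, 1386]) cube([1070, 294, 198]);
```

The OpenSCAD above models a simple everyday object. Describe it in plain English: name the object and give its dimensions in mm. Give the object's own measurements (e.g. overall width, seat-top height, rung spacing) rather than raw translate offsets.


A straight staircase of 8 solid steps. Each step is 1070 mm wide (x), 294 mm deep (y, the going) and 198 mm tall (the rise). The first step rests on the floor; each subsequent step sits one going further in +y and one rise higher in +z, directly behind and above the previous step with no overlap.


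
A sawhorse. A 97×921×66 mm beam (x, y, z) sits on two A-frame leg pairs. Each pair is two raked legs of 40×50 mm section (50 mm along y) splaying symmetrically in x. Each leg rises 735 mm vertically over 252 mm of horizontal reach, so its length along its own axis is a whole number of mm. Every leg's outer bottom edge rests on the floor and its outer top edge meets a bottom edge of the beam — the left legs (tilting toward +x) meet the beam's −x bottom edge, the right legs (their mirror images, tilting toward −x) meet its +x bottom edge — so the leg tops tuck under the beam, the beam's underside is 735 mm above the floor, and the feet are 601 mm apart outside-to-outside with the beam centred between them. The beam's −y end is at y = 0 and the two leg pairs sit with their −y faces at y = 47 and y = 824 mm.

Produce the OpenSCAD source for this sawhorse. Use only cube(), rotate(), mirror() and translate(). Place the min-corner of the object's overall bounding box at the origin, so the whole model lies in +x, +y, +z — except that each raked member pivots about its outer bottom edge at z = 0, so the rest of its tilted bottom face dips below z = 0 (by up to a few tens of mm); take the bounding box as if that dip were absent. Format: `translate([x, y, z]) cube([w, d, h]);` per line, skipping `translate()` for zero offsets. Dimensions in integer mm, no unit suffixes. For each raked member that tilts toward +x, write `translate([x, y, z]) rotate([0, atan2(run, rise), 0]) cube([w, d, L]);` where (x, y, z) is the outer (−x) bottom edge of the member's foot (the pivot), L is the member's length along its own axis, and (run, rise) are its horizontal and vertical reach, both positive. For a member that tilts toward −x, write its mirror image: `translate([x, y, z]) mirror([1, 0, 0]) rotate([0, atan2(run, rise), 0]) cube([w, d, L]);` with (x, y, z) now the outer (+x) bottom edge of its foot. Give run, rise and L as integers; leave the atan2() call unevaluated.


translate([252, 0, 735]) cube([97, 921, 66]);
translate([0, 47, 0]) rotate([0, atan2(252, 735), 0]) cube([40, 50, 777]);
translate([601, 47, 0]) mirror([1, 0, 0]) rotate([0, atan2(252, 735), 0]) cube([40, 50, 777]);
translate([0, 824, 0]) rotate([0, atan2(252, 735), 0]) cube([40, 50, 777]);
translate([601, 824, 0]) mirror([1, 0, 0]) rotate([0, atan2(252, 735), 0]) cube([40, 50, 777]);


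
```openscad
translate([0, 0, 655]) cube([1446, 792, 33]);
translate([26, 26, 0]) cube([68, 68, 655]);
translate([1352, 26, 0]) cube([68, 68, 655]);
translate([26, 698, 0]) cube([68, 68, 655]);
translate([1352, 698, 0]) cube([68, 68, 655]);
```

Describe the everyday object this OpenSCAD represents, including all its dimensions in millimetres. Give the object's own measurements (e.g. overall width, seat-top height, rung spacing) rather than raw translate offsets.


A table: top 1446 mm (x) × 792 mm (y), 33 mm thick, upper face at z = 688 mm, on four 68×68 mm square legs, each inset 26 mm from the nearest pair of top edges from z = 0 to the bottom of the top.


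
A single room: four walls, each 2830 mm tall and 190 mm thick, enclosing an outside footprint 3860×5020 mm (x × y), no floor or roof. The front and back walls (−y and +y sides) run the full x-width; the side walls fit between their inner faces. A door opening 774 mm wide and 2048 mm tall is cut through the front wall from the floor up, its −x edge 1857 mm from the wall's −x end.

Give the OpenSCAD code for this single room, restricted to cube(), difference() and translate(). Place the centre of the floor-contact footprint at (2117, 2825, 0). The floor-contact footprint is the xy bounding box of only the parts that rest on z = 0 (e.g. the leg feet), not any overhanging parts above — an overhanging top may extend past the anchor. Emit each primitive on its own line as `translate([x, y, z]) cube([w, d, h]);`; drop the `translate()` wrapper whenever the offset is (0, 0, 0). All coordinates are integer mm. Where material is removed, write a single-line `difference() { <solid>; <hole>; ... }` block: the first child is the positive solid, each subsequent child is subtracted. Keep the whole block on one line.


difference() { translate([187, 315, 0]) cube([3860, 190, 2830]); translate([2044, 315, 0]) cube([774, 190, 2048]); }
translate([187, 5145, 0]) cube([3860, 190, 2830]);
translate([187, 505, 0]) cube([190, 4640, 2830]);
translate([3857, 505, 0]) cube([190, 4640, 2830]);


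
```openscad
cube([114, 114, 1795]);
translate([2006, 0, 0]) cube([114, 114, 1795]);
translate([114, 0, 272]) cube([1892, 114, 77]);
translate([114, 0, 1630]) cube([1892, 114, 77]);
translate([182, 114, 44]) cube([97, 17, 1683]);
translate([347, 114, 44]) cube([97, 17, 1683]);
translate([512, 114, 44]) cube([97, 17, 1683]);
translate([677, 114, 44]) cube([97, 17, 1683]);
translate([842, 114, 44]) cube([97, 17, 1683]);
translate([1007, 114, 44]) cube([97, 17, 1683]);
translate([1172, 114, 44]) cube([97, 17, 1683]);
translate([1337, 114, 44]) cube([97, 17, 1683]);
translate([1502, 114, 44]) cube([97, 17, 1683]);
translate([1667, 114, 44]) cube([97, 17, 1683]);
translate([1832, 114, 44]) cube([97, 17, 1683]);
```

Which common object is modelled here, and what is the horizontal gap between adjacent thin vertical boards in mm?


A fence section. The picket gap is 68 mm.

Two posts, two rails, 11 pickets — a fence section. Span 1892 mm holds 11 pickets of 97 mm with 12 equal gaps: ⌊(1892 − 11·97) / 12⌋ = 68 mm.


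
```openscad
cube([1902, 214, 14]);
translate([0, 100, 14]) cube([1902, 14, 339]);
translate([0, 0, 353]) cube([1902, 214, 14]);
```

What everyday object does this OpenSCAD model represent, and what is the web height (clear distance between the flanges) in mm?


An I-beam. The web height is 339 mm.

Two wide flanges with a thin centred web — an I-beam. Overall 367 mm minus two 14 mm flanges gives a web of 367 − 2·14 = 339 mm.


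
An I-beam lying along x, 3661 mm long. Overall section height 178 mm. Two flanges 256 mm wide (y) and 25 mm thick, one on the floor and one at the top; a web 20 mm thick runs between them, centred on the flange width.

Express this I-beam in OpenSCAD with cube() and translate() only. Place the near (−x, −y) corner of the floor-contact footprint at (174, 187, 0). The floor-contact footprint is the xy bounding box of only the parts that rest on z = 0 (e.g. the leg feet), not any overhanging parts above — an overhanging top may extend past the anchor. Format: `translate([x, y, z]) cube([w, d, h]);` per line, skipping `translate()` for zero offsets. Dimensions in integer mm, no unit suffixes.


translate([174, 187, 0]) cube([3661, 256, 25]);
translate([174, 305, 25]) cube([3661, 20, 128]);
translate([174, 187, 153]) cube([3661, 256, 25]);


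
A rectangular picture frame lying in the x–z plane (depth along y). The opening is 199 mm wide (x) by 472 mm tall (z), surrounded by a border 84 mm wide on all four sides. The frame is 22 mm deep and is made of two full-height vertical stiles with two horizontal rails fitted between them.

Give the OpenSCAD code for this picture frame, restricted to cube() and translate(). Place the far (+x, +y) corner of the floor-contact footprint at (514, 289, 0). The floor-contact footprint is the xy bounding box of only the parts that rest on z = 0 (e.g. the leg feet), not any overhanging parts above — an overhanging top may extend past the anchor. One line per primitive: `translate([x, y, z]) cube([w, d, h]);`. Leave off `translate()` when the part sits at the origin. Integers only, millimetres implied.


translate([147, 267, 0]) cube([84, 22, 640]);
translate([430, 267, 0]) cube([84, 22, 640]);
translate([231, 267, 0]) cube([199, 22, 84]);
translate([231, 267, 556]) cube([199, 22, 84]);


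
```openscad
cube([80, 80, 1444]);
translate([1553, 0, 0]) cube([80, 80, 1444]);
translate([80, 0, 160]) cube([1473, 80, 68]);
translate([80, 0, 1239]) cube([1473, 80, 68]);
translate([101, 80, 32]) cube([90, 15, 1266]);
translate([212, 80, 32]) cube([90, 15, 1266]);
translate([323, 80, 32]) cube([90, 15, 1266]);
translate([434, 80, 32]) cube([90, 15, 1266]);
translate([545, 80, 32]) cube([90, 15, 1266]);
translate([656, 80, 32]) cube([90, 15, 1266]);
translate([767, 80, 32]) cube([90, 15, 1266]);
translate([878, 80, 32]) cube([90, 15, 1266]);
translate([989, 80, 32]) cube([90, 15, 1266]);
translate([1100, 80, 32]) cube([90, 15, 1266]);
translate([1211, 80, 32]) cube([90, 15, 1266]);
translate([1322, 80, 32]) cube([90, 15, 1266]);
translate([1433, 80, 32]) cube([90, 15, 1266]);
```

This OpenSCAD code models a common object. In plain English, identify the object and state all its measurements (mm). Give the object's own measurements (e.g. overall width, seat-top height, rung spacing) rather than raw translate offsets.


A fence section. Two 80×80 mm posts, 1444 mm tall, stand on the floor with a clear span of 1473 mm between their inner faces. Two horizontal rails of 80×68 mm section span the gap between the posts with their undersides at z = 160 mm and z = 1239 mm, flush with the posts' −y face. 13 pickets, each 90 mm wide, 15 mm thick and 1266 mm tall, are fixed to the +y face of the rails with their bottoms at z = 32 mm, spaced across the span with a 21 mm gap after the −x post and between neighbouring pickets, with 30 mm left before the +x post.


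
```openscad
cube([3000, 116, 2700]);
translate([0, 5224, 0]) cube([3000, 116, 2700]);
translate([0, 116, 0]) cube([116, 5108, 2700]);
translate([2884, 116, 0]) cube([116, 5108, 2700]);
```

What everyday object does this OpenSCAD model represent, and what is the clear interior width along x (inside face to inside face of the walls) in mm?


A house (or room) frame. The interior width is 2768 mm.

Four 2700 mm walls enclosing a rectangle with no floor or roof — a room or house frame. Outside width is 3000 mm and wall thickness is 116 mm, so the interior width is 3000 − 2 × 116 = 2768 mm.


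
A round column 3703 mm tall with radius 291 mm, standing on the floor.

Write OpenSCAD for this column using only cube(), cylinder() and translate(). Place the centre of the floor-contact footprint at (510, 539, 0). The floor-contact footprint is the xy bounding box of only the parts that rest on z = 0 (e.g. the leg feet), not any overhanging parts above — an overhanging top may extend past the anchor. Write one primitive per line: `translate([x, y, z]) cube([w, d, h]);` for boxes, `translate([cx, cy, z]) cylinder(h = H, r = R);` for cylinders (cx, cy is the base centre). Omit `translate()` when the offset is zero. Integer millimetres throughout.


translate([510, 539, 0]) cylinder(h = 3703, r = 291);


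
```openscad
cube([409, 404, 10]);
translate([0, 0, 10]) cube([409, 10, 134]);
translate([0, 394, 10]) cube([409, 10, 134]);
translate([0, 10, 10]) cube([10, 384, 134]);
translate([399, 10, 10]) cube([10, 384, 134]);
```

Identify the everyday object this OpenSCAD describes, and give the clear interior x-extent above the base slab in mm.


An open box. The internal width is 389 mm.

A 409×404 base slab with four walls standing on it — an open box. The base is 409 mm wide and the walls are 10 mm thick, so the internal width is 409 − 2 × 10 = 389 mm.


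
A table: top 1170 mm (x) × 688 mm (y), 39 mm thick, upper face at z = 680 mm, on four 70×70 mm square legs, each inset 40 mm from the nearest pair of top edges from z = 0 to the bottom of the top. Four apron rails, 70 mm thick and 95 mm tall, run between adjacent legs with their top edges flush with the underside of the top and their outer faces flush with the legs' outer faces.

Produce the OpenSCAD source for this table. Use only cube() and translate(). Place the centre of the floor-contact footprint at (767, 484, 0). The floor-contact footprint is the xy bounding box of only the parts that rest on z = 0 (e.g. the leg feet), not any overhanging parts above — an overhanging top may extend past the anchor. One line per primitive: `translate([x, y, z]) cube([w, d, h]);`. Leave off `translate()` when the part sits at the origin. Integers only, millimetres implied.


// leg_h = 680 - 39 = 641
// apron z = 641 - 95 = 546
translate([182, 140, 641]) cube([1170, 688, 39]);
translate([222, 180, 0]) cube([70, 70, 641]);
translate([1242, 180, 0]) cube([70, 70, 641]);
translate([222, 718, 0]) cube([70, 70, 641]);
translate([1242, 718, 0]) cube([70, 70, 641]);
translate([292, 180, 546]) cube([950, 70, 95]);
translate([292, 718, 546]) cube([950, 70, 95]);
translate([222, 250, 546]) cube([70, 468, 95]);
translate([1242, 250, 546]) cube([70, 468, 95]);


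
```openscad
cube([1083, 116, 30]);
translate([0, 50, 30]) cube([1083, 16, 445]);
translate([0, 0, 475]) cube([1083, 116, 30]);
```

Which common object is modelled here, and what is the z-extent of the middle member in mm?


An I-beam. The web height is 445 mm.

Two wide flanges with a thin centred web — an I-beam. Overall 505 mm minus two 30 mm flanges gives a web of 505 − 2·30 = 445 mm.


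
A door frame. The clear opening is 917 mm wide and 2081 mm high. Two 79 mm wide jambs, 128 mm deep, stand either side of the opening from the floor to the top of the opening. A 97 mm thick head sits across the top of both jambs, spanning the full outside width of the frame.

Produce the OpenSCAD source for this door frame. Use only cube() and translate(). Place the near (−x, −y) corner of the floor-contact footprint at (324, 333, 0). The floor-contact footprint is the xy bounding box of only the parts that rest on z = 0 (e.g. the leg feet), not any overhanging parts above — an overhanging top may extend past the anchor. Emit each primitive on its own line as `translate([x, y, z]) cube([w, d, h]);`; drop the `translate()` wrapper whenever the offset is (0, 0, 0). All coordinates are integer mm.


translate([324, 333, 0]) cube([79, 128, 2081]);
translate([1320, 333, 0]) cube([79, 128, 2081]);
translate([324, 333, 2081]) cube([1075, 128, 97]);


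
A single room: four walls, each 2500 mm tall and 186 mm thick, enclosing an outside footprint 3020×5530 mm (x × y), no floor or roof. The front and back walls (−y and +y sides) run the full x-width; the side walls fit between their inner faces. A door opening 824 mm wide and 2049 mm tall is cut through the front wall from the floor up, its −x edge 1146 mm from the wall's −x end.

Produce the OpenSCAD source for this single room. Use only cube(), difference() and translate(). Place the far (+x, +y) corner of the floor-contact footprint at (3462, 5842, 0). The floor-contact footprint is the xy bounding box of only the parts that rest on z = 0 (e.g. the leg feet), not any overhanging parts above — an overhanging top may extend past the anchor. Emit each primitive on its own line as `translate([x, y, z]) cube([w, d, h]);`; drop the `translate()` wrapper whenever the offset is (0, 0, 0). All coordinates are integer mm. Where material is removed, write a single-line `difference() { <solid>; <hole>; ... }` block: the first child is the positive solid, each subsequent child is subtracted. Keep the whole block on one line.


difference() { translate([442, 312, 0]) cube([3020, 186, 2500]); translate([1588, 312, 0]) cube([824, 186, 2049]); }
translate([442, 5656, 0]) cube([3020, 186, 2500]);
translate([442, 498, 0]) cube([186, 5158, 2500]);
translate([3276, 498, 0]) cube([186, 5158, 2500]);


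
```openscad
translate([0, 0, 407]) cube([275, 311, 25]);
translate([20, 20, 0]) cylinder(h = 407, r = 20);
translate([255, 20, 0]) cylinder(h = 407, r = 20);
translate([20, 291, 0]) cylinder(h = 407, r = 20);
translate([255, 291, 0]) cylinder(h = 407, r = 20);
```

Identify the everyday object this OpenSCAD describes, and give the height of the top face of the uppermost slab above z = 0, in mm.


A stool. The seat height is 432 mm.

A 275×311×25 slab at z = 407 on four corner cylinders — a stool. The seat top is 407 + 25 = 432 mm.


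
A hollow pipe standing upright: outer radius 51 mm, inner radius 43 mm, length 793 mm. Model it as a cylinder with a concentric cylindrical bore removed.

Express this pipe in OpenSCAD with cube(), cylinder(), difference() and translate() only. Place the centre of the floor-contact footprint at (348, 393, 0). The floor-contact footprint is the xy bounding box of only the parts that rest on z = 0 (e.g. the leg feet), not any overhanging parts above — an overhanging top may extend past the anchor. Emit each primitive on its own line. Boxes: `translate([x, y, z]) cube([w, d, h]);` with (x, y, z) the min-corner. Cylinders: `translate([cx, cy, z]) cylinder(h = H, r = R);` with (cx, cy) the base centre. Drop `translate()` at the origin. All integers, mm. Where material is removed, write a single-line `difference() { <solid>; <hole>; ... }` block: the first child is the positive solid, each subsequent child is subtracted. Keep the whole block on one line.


difference() { translate([348, 393, 0]) cylinder(h = 793, r = 51); translate([348, 393, 0]) cylinder(h = 793, r = 43); }


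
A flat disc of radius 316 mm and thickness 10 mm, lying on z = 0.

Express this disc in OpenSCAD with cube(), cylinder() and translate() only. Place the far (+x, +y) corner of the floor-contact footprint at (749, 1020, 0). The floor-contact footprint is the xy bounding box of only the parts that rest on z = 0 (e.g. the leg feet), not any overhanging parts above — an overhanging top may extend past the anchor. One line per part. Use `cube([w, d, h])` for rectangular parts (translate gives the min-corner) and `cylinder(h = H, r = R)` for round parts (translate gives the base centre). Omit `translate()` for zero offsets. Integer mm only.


translate([433, 704, 0]) cylinder(h = 10, r = 316);


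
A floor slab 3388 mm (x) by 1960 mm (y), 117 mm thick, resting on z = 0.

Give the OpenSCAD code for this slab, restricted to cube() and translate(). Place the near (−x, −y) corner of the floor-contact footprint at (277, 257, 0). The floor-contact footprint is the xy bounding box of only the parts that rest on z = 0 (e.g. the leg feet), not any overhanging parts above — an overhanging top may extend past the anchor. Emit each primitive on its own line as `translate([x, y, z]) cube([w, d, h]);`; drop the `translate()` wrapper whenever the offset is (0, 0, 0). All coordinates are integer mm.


translate([277, 257, 0]) cube([3388, 1960, 117]);


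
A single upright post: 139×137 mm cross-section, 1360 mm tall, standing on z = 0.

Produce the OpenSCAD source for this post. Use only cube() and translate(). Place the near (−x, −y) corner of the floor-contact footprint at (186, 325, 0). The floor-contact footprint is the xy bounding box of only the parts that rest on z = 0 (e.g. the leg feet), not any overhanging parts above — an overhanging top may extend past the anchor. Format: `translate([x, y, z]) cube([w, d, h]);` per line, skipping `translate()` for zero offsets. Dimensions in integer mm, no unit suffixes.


translate([186, 325, 0]) cube([139, 137, 1360]);


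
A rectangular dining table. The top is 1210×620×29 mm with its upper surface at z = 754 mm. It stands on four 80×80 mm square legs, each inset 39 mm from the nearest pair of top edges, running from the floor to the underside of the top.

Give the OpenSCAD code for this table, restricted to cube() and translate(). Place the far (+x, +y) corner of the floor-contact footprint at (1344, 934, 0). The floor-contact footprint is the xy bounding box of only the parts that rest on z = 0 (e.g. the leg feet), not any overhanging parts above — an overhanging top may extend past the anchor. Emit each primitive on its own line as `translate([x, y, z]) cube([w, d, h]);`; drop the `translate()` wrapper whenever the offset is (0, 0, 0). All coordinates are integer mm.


// leg_h = 754 - 29 = 725
translate([173, 353, 725]) cube([1210, 620, 29]);
translate([212, 392, 0]) cube([80, 80, 725]);
translate([1264, 392, 0]) cube([80, 80, 725]);
translate([212, 854, 0]) cube([80, 80, 725]);
translate([1264, 854, 0]) cube([80, 80, 725]);


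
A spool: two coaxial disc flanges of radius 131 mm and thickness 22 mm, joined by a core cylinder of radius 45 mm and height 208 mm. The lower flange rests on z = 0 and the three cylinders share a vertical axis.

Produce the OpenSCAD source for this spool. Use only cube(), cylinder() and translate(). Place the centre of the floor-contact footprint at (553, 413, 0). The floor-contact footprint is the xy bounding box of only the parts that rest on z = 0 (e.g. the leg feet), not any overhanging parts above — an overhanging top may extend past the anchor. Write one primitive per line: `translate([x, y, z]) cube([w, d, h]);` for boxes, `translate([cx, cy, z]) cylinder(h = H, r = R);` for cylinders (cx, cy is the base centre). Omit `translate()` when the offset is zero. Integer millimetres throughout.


translate([553, 413, 0]) cylinder(h = 22, r = 131);
translate([553, 413, 22]) cylinder(h = 208, r = 45);
translate([553, 413, 230]) cylinder(h = 22, r = 131);


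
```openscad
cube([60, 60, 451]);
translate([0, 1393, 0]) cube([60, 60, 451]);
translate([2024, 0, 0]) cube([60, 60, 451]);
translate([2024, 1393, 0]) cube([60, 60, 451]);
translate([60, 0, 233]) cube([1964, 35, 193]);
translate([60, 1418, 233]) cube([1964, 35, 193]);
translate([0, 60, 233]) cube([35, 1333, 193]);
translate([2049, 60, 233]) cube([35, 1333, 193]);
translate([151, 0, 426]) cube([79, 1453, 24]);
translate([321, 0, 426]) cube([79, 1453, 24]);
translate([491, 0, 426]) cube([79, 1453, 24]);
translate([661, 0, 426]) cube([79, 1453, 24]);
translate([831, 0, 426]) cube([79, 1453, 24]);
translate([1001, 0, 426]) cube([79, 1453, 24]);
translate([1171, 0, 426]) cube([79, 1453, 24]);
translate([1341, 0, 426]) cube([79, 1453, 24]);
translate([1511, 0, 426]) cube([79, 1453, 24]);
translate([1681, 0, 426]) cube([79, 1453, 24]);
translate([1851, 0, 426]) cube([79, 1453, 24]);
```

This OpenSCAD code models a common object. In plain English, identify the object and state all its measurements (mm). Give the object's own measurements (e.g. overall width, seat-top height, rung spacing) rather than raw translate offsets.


A bed frame 2084 mm long (x) by 1453 mm wide (y). Four 60×60 mm corner posts, 451 mm tall, at the corners of the footprint. Four rails of 35 mm thickness and 193 mm height run between adjacent posts with their undersides at z = 233 mm, their outer faces flush with the outside of the frame (the two x-running rails run between the posts' inner faces; the two y-running rails run between the posts' inner faces). 11 slats, each 79 mm wide (x) and 24 mm thick, lie across the top of the two x-running rails, running the full 1453 mm width of the frame in y; along x they sit between the end posts with a 91 mm gap after the −x posts and between neighbouring slats, leaving 94 mm before the +x posts.


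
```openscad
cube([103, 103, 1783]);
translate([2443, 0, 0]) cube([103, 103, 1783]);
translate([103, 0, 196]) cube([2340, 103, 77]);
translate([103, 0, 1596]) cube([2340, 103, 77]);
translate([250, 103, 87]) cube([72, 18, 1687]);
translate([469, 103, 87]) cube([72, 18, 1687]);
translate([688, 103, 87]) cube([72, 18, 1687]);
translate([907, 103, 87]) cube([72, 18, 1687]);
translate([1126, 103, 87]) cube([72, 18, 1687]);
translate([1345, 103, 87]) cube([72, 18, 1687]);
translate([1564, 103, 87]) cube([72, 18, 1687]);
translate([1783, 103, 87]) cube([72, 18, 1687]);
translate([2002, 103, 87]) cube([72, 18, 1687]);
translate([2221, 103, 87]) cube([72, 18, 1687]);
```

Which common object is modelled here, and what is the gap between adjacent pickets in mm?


A fence section. The picket gap is 147 mm.

Two posts, two rails, 10 pickets — a fence section. Span 2340 mm holds 10 pickets of 72 mm with 11 equal gaps: ⌊(2340 − 10·72) / 11⌋ = 147 mm.


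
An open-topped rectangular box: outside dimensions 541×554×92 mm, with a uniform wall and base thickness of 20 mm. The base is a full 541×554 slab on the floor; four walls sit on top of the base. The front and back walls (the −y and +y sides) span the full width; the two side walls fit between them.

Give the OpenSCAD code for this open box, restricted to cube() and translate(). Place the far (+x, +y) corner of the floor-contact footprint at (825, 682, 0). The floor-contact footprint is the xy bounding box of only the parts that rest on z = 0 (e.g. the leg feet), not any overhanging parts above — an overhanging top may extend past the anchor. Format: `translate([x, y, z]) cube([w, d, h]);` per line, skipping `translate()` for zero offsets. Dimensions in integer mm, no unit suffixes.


translate([284, 128, 0]) cube([541, 554, 20]);
translate([284, 128, 20]) cube([541, 20, 72]);
translate([284, 662, 20]) cube([541, 20, 72]);
translate([284, 148, 20]) cube([20, 514, 72]);
translate([805, 148, 20]) cube([20, 514, 72]);


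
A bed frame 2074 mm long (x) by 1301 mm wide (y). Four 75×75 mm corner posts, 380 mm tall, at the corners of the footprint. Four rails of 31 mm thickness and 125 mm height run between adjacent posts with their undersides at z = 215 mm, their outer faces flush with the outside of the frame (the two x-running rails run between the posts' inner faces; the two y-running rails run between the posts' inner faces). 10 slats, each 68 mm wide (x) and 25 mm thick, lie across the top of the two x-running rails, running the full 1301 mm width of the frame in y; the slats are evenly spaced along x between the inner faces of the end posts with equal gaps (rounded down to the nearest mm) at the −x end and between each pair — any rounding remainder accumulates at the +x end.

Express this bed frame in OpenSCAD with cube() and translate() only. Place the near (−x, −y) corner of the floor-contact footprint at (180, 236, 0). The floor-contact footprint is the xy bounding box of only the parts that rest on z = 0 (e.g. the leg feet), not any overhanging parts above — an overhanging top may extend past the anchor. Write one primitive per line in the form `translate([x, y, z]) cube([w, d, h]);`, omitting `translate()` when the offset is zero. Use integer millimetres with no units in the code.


translate([180, 236, 0]) cube([75, 75, 380]);
translate([180, 1462, 0]) cube([75, 75, 380]);
translate([2179, 236, 0]) cube([75, 75, 380]);
translate([2179, 1462, 0]) cube([75, 75, 380]);
translate([255, 236, 215]) cube([1924, 31, 125]);
translate([255, 1506, 215]) cube([1924, 31, 125]);
translate([180, 311, 215]) cube([31, 1151, 125]);
translate([2223, 311, 215]) cube([31, 1151, 125]);
translate([368, 236, 340]) cube([68, 1301, 25]);
translate([549, 236, 340]) cube([68, 1301, 25]);
translate([730, 236, 340]) cube([68, 1301, 25]);
translate([911, 236, 340]) cube([68, 1301, 25]);
translate([1092, 236, 340]) cube([68, 1301, 25]);
translate([1273, 236, 340]) cube([68, 1301, 25]);
translate([1454, 236, 340]) cube([68, 1301, 25]);
translate([1635, 236, 340]) cube([68, 1301, 25]);
translate([1816, 236, 340]) cube([68, 1301, 25]);
translate([1997, 236, 340]) cube([68, 1301, 25]);


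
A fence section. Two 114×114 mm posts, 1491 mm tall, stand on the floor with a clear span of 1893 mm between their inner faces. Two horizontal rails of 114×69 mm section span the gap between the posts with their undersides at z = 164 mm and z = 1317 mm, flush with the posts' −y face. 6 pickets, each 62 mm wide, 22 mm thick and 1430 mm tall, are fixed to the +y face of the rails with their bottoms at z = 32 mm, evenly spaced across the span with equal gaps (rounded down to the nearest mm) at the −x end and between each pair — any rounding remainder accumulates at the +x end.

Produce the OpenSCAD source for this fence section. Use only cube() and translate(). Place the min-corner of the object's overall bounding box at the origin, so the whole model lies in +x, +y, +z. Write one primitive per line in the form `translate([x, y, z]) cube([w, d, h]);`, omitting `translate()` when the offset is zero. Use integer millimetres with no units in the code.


cube([114, 114, 1491]);
translate([2007, 0, 0]) cube([114, 114, 1491]);
translate([114, 0, 164]) cube([1893, 114, 69]);
translate([114, 0, 1317]) cube([1893, 114, 69]);
translate([331, 114, 32]) cube([62, 22, 1430]);
translate([610, 114, 32]) cube([62, 22, 1430]);
translate([889, 114, 32]) cube([62, 22, 1430]);
translate([1168, 114, 32]) cube([62, 22, 1430]);
translate([1447, 114, 32]) cube([62, 22, 1430]);
translate([1726, 114, 32]) cube([62, 22, 1430]);


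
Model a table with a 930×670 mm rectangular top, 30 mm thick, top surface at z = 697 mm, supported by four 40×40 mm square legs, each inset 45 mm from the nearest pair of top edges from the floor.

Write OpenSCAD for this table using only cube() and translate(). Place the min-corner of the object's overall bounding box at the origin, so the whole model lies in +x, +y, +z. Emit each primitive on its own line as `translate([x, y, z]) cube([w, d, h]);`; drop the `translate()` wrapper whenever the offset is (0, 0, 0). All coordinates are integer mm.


translate([0, 0, 667]) cube([930, 670, 30]);
translate([45, 45, 0]) cube([40, 40, 667]);
translate([845, 45, 0]) cube([40, 40, 667]);
translate([45, 585, 0]) cube([40, 40, 667]);
translate([845, 585, 0]) cube([40, 40, 667]);


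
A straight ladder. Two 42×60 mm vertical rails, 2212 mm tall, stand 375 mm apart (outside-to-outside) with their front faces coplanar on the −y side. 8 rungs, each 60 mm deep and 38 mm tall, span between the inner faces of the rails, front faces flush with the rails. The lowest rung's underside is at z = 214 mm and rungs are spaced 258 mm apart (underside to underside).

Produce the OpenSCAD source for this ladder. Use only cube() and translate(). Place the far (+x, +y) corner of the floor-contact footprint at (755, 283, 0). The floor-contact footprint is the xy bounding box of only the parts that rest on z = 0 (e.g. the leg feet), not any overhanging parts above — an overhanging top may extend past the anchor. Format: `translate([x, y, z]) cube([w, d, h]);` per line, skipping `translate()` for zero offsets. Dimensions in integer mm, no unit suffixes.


translate([380, 223, 0]) cube([42, 60, 2212]);
translate([713, 223, 0]) cube([42, 60, 2212]);
translate([422, 223, 214]) cube([291, 60, 38]);
translate([422, 223, 472]) cube([291, 60, 38]);
translate([422, 223, 730]) cube([291, 60, 38]);
translate([422, 223, 988]) cube([291, 60, 38]);
translate([422, 223, 1246]) cube([291, 60, 38]);
translate([422, 223, 1504]) cube([291, 60, 38]);
translate([422, 223, 1762]) cube([291, 60, 38]);
translate([422, 223, 2020]) cube([291, 60, 38]);


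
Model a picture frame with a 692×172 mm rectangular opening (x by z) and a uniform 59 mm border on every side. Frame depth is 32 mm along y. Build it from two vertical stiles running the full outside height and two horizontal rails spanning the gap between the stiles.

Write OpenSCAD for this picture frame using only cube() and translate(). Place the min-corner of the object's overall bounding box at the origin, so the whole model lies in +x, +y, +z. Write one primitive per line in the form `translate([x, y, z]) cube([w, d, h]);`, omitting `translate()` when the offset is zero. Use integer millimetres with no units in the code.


cube([59, 32, 290]);
translate([751, 0, 0]) cube([59, 32, 290]);
translate([59, 0, 0]) cube([692, 32, 59]);
translate([59, 0, 231]) cube([692, 32, 59]);


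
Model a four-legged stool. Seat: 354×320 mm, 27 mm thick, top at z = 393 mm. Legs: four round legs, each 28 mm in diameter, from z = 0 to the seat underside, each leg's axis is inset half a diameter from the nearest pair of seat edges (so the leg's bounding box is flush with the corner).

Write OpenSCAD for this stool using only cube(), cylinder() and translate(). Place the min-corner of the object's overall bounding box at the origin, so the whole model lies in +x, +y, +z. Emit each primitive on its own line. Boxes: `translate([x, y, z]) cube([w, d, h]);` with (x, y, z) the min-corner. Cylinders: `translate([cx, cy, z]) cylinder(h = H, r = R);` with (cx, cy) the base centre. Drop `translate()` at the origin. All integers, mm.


// leg_h = 393 - 27 = 366
translate([0, 0, 366]) cube([354, 320, 27]);
translate([14, 14, 0]) cylinder(h = 366, r = 14);
translate([340, 14, 0]) cylinder(h = 366, r = 14);
translate([14, 306, 0]) cylinder(h = 366, r = 14);
translate([340, 306, 0]) cylinder(h = 366, r = 14);


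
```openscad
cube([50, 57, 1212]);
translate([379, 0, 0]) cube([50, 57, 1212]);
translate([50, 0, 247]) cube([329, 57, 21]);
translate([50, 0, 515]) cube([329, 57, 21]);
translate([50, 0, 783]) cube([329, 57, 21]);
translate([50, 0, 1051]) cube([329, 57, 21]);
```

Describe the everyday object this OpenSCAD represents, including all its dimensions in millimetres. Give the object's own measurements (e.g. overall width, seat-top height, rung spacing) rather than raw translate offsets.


A straight ladder. Two 50×57 mm vertical rails, 1212 mm tall, stand 429 mm apart (outside-to-outside) with their front faces coplanar on the −y side. 4 rungs, each 57 mm deep and 21 mm tall, span between the inner faces of the rails, front faces flush with the rails. The lowest rung's underside is at z = 247 mm and rungs are spaced 268 mm apart (underside to underside).


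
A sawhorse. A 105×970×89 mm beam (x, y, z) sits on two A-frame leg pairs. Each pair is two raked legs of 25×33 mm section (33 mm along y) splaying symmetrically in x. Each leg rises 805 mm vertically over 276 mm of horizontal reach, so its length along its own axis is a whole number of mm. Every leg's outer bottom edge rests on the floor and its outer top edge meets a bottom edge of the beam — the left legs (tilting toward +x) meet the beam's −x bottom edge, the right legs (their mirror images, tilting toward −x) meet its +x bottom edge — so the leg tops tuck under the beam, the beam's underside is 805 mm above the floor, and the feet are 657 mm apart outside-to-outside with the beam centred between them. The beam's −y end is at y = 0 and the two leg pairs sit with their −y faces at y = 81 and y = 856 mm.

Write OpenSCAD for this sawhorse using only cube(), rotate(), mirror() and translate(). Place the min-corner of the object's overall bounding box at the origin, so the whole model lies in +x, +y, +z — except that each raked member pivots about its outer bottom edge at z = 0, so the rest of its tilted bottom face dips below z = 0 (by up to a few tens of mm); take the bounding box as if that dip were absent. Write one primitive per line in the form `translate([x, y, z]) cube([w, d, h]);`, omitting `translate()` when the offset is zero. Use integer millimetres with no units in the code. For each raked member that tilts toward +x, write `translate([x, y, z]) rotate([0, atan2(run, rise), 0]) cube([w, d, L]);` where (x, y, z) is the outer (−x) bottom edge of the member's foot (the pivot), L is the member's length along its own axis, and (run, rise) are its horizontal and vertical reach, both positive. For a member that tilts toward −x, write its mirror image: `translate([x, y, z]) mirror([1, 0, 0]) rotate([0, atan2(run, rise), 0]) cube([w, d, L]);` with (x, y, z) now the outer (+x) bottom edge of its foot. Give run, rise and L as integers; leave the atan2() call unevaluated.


translate([276, 0, 805]) cube([105, 970, 89]);
translate([0, 81, 0]) rotate([0, atan2(276, 805), 0]) cube([25, 33, 851]);
translate([657, 81, 0]) mirror([1, 0, 0]) rotate([0, atan2(276, 805), 0]) cube([25, 33, 851]);
translate([0, 856, 0]) rotate([0, atan2(276, 805), 0]) cube([25, 33, 851]);
translate([657, 856, 0]) mirror([1, 0, 0]) rotate([0, atan2(276, 805), 0]) cube([25, 33, 851]);
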